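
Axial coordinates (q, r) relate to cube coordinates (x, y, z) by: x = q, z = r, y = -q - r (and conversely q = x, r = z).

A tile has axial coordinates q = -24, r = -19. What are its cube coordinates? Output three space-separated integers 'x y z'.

x = q = -24
z = r = -19
y = -x - z = -(-24) - (-19) = 43

Answer: -24 43 -19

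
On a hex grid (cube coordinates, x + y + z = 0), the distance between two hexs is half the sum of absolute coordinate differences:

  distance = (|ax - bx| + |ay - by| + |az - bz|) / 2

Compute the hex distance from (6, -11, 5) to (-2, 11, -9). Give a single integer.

Answer: 22

Derivation:
|ax - bx| = |6 - (-2)| = 8
|ay - by| = |-11 - 11| = 22
|az - bz| = |5 - (-9)| = 14
distance = (8 + 22 + 14) / 2 = 44 / 2 = 22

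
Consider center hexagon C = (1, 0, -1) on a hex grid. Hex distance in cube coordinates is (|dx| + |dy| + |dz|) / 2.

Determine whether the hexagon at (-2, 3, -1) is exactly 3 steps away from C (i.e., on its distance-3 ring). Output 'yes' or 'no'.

Answer: yes

Derivation:
|px - cx| = |-2 - 1| = 3
|py - cy| = |3 - 0| = 3
|pz - cz| = |-1 - (-1)| = 0
distance = (3+3+0)/2 = 6/2 = 3
radius = 3; distance == radius -> yes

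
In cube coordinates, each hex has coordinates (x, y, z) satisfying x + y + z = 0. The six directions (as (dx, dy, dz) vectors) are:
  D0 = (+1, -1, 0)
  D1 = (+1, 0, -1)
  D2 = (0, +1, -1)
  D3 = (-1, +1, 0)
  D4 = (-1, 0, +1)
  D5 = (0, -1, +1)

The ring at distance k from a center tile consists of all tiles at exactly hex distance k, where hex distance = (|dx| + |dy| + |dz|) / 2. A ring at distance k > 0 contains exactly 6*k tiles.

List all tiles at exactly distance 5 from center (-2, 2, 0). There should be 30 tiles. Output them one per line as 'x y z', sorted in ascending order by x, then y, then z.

Answer: -7 2 5
-7 3 4
-7 4 3
-7 5 2
-7 6 1
-7 7 0
-6 1 5
-6 7 -1
-5 0 5
-5 7 -2
-4 -1 5
-4 7 -3
-3 -2 5
-3 7 -4
-2 -3 5
-2 7 -5
-1 -3 4
-1 6 -5
0 -3 3
0 5 -5
1 -3 2
1 4 -5
2 -3 1
2 3 -5
3 -3 0
3 -2 -1
3 -1 -2
3 0 -3
3 1 -4
3 2 -5

Derivation:
Walk ring at distance 5 from (-2, 2, 0):
Start at center + D4*5 = (-7, 2, 5)
  hex 0: (-7, 2, 5)
  hex 1: (-6, 1, 5)
  hex 2: (-5, 0, 5)
  hex 3: (-4, -1, 5)
  hex 4: (-3, -2, 5)
  hex 5: (-2, -3, 5)
  hex 6: (-1, -3, 4)
  hex 7: (0, -3, 3)
  hex 8: (1, -3, 2)
  hex 9: (2, -3, 1)
  hex 10: (3, -3, 0)
  hex 11: (3, -2, -1)
  hex 12: (3, -1, -2)
  hex 13: (3, 0, -3)
  hex 14: (3, 1, -4)
  hex 15: (3, 2, -5)
  hex 16: (2, 3, -5)
  hex 17: (1, 4, -5)
  hex 18: (0, 5, -5)
  hex 19: (-1, 6, -5)
  hex 20: (-2, 7, -5)
  hex 21: (-3, 7, -4)
  hex 22: (-4, 7, -3)
  hex 23: (-5, 7, -2)
  hex 24: (-6, 7, -1)
  hex 25: (-7, 7, 0)
  hex 26: (-7, 6, 1)
  hex 27: (-7, 5, 2)
  hex 28: (-7, 4, 3)
  hex 29: (-7, 3, 4)
Sorted: 30 hexes.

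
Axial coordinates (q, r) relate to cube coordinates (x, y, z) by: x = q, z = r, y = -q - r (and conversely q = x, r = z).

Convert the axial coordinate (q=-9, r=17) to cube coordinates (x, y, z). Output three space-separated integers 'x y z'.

Answer: -9 -8 17

Derivation:
x = q = -9
z = r = 17
y = -x - z = -(-9) - (17) = -8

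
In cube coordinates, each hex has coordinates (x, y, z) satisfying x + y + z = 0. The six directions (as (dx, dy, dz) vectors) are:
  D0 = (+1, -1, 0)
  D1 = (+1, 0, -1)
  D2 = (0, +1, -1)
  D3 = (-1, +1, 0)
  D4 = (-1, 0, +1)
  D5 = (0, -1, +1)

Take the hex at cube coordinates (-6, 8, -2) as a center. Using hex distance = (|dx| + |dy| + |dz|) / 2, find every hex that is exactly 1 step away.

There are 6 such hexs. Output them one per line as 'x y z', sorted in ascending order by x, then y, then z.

Answer: -7 8 -1
-7 9 -2
-6 7 -1
-6 9 -3
-5 7 -2
-5 8 -3

Derivation:
Walk ring at distance 1 from (-6, 8, -2):
Start at center + D4*1 = (-7, 8, -1)
  hex 0: (-7, 8, -1)
  hex 1: (-6, 7, -1)
  hex 2: (-5, 7, -2)
  hex 3: (-5, 8, -3)
  hex 4: (-6, 9, -3)
  hex 5: (-7, 9, -2)
Sorted: 6 hexes.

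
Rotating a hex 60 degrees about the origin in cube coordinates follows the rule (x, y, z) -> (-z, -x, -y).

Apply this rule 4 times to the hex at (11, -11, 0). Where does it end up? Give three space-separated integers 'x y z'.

Start: (11, -11, 0)
Step 1: (11, -11, 0) -> (-(0), -(11), -(-11)) = (0, -11, 11)
Step 2: (0, -11, 11) -> (-(11), -(0), -(-11)) = (-11, 0, 11)
Step 3: (-11, 0, 11) -> (-(11), -(-11), -(0)) = (-11, 11, 0)
Step 4: (-11, 11, 0) -> (-(0), -(-11), -(11)) = (0, 11, -11)

Answer: 0 11 -11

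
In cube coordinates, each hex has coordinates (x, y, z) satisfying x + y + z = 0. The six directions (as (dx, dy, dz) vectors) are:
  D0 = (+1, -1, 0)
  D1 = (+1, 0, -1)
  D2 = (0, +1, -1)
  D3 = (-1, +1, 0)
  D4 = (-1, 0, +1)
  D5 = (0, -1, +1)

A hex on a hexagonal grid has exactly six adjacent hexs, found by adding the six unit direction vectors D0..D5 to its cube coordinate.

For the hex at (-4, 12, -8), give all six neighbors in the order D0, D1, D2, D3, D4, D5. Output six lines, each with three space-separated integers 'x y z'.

Center: (-4, 12, -8). Add each direction:
  D0: (-4, 12, -8) + (1, -1, 0) = (-3, 11, -8)
  D1: (-4, 12, -8) + (1, 0, -1) = (-3, 12, -9)
  D2: (-4, 12, -8) + (0, 1, -1) = (-4, 13, -9)
  D3: (-4, 12, -8) + (-1, 1, 0) = (-5, 13, -8)
  D4: (-4, 12, -8) + (-1, 0, 1) = (-5, 12, -7)
  D5: (-4, 12, -8) + (0, -1, 1) = (-4, 11, -7)

Answer: -3 11 -8
-3 12 -9
-4 13 -9
-5 13 -8
-5 12 -7
-4 11 -7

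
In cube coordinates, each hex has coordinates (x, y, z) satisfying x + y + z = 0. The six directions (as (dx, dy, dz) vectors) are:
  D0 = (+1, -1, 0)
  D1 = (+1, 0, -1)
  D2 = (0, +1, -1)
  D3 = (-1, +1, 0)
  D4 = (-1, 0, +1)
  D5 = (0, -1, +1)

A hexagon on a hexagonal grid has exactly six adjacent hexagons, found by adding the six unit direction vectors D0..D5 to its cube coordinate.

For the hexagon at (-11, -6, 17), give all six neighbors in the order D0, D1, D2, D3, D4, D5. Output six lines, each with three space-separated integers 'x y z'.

Answer: -10 -7 17
-10 -6 16
-11 -5 16
-12 -5 17
-12 -6 18
-11 -7 18

Derivation:
Center: (-11, -6, 17). Add each direction:
  D0: (-11, -6, 17) + (1, -1, 0) = (-10, -7, 17)
  D1: (-11, -6, 17) + (1, 0, -1) = (-10, -6, 16)
  D2: (-11, -6, 17) + (0, 1, -1) = (-11, -5, 16)
  D3: (-11, -6, 17) + (-1, 1, 0) = (-12, -5, 17)
  D4: (-11, -6, 17) + (-1, 0, 1) = (-12, -6, 18)
  D5: (-11, -6, 17) + (0, -1, 1) = (-11, -7, 18)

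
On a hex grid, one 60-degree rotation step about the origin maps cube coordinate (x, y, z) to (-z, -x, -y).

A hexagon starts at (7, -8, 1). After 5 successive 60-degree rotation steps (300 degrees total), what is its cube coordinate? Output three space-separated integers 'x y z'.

Start: (7, -8, 1)
Step 1: (7, -8, 1) -> (-(1), -(7), -(-8)) = (-1, -7, 8)
Step 2: (-1, -7, 8) -> (-(8), -(-1), -(-7)) = (-8, 1, 7)
Step 3: (-8, 1, 7) -> (-(7), -(-8), -(1)) = (-7, 8, -1)
Step 4: (-7, 8, -1) -> (-(-1), -(-7), -(8)) = (1, 7, -8)
Step 5: (1, 7, -8) -> (-(-8), -(1), -(7)) = (8, -1, -7)

Answer: 8 -1 -7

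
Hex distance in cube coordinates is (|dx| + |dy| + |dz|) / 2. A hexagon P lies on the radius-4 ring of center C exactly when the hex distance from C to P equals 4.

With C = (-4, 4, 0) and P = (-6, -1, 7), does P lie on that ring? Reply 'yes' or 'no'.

|px - cx| = |-6 - (-4)| = 2
|py - cy| = |-1 - 4| = 5
|pz - cz| = |7 - 0| = 7
distance = (2+5+7)/2 = 14/2 = 7
radius = 4; distance != radius -> no

Answer: no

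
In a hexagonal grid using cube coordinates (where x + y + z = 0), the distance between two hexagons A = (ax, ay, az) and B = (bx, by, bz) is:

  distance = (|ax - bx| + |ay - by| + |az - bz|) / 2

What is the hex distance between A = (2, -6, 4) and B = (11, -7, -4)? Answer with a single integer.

Answer: 9

Derivation:
|ax - bx| = |2 - 11| = 9
|ay - by| = |-6 - (-7)| = 1
|az - bz| = |4 - (-4)| = 8
distance = (9 + 1 + 8) / 2 = 18 / 2 = 9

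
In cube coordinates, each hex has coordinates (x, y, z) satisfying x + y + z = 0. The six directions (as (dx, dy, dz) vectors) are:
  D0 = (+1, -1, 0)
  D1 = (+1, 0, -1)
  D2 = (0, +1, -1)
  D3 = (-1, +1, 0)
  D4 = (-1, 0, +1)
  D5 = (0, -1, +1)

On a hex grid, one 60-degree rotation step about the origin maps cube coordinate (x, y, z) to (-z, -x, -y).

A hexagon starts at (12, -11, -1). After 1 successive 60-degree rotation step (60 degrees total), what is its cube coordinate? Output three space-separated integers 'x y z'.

Start: (12, -11, -1)
Step 1: (12, -11, -1) -> (-(-1), -(12), -(-11)) = (1, -12, 11)

Answer: 1 -12 11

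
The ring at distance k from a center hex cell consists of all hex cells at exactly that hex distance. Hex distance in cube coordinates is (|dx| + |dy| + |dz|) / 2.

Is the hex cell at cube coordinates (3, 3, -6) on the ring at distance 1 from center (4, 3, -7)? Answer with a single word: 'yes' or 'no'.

Answer: yes

Derivation:
|px - cx| = |3 - 4| = 1
|py - cy| = |3 - 3| = 0
|pz - cz| = |-6 - (-7)| = 1
distance = (1+0+1)/2 = 2/2 = 1
radius = 1; distance == radius -> yes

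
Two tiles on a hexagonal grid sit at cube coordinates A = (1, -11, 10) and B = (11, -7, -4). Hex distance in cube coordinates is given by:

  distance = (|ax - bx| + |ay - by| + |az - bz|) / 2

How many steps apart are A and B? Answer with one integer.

Answer: 14

Derivation:
|ax - bx| = |1 - 11| = 10
|ay - by| = |-11 - (-7)| = 4
|az - bz| = |10 - (-4)| = 14
distance = (10 + 4 + 14) / 2 = 28 / 2 = 14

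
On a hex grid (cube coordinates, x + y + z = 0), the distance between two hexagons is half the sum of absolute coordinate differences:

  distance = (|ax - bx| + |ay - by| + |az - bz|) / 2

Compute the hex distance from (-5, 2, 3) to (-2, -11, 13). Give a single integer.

Answer: 13

Derivation:
|ax - bx| = |-5 - (-2)| = 3
|ay - by| = |2 - (-11)| = 13
|az - bz| = |3 - 13| = 10
distance = (3 + 13 + 10) / 2 = 26 / 2 = 13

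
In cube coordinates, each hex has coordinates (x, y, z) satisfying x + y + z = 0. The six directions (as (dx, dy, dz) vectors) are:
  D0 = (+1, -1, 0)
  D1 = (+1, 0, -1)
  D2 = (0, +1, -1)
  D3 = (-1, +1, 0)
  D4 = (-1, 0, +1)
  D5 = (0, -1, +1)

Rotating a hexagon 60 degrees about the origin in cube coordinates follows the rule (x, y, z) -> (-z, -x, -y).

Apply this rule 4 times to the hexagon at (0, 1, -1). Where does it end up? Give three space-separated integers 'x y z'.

Answer: -1 0 1

Derivation:
Start: (0, 1, -1)
Step 1: (0, 1, -1) -> (-(-1), -(0), -(1)) = (1, 0, -1)
Step 2: (1, 0, -1) -> (-(-1), -(1), -(0)) = (1, -1, 0)
Step 3: (1, -1, 0) -> (-(0), -(1), -(-1)) = (0, -1, 1)
Step 4: (0, -1, 1) -> (-(1), -(0), -(-1)) = (-1, 0, 1)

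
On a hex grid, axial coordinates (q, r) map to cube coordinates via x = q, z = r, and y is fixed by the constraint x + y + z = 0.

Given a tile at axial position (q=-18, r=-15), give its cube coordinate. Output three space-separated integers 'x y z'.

Answer: -18 33 -15

Derivation:
x = q = -18
z = r = -15
y = -x - z = -(-18) - (-15) = 33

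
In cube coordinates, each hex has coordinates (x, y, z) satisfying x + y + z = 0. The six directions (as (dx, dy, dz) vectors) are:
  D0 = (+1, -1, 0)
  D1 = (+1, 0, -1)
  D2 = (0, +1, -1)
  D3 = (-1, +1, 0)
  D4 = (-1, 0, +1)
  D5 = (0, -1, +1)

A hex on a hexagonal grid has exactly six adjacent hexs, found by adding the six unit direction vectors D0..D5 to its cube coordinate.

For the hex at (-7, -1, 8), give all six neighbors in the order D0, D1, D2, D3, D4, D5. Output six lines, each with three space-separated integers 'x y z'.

Center: (-7, -1, 8). Add each direction:
  D0: (-7, -1, 8) + (1, -1, 0) = (-6, -2, 8)
  D1: (-7, -1, 8) + (1, 0, -1) = (-6, -1, 7)
  D2: (-7, -1, 8) + (0, 1, -1) = (-7, 0, 7)
  D3: (-7, -1, 8) + (-1, 1, 0) = (-8, 0, 8)
  D4: (-7, -1, 8) + (-1, 0, 1) = (-8, -1, 9)
  D5: (-7, -1, 8) + (0, -1, 1) = (-7, -2, 9)

Answer: -6 -2 8
-6 -1 7
-7 0 7
-8 0 8
-8 -1 9
-7 -2 9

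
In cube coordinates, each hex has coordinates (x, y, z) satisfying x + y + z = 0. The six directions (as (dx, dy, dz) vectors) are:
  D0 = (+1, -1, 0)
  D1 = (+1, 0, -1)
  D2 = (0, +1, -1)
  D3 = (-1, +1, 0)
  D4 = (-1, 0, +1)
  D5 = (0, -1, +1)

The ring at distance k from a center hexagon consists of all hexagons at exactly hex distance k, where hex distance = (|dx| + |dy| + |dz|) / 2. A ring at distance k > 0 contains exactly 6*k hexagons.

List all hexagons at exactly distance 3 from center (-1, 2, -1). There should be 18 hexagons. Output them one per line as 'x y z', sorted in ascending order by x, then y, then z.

Answer: -4 2 2
-4 3 1
-4 4 0
-4 5 -1
-3 1 2
-3 5 -2
-2 0 2
-2 5 -3
-1 -1 2
-1 5 -4
0 -1 1
0 4 -4
1 -1 0
1 3 -4
2 -1 -1
2 0 -2
2 1 -3
2 2 -4

Derivation:
Walk ring at distance 3 from (-1, 2, -1):
Start at center + D4*3 = (-4, 2, 2)
  hex 0: (-4, 2, 2)
  hex 1: (-3, 1, 2)
  hex 2: (-2, 0, 2)
  hex 3: (-1, -1, 2)
  hex 4: (0, -1, 1)
  hex 5: (1, -1, 0)
  hex 6: (2, -1, -1)
  hex 7: (2, 0, -2)
  hex 8: (2, 1, -3)
  hex 9: (2, 2, -4)
  hex 10: (1, 3, -4)
  hex 11: (0, 4, -4)
  hex 12: (-1, 5, -4)
  hex 13: (-2, 5, -3)
  hex 14: (-3, 5, -2)
  hex 15: (-4, 5, -1)
  hex 16: (-4, 4, 0)
  hex 17: (-4, 3, 1)
Sorted: 18 hexes.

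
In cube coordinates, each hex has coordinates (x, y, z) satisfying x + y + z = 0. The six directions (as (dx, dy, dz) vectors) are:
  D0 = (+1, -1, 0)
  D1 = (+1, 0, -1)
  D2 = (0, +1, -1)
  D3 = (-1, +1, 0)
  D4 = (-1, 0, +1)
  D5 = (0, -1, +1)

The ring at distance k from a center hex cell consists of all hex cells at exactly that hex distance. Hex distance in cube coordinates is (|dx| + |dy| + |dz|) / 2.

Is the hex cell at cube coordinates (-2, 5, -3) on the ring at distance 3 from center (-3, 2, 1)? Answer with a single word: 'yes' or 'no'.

Answer: no

Derivation:
|px - cx| = |-2 - (-3)| = 1
|py - cy| = |5 - 2| = 3
|pz - cz| = |-3 - 1| = 4
distance = (1+3+4)/2 = 8/2 = 4
radius = 3; distance != radius -> no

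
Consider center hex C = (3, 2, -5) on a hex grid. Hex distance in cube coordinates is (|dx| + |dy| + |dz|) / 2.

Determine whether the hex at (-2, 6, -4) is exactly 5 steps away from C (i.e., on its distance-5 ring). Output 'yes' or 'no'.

Answer: yes

Derivation:
|px - cx| = |-2 - 3| = 5
|py - cy| = |6 - 2| = 4
|pz - cz| = |-4 - (-5)| = 1
distance = (5+4+1)/2 = 10/2 = 5
radius = 5; distance == radius -> yes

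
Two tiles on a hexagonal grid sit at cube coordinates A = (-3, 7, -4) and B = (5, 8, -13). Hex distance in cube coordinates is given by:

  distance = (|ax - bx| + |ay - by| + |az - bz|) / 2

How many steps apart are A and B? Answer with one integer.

Answer: 9

Derivation:
|ax - bx| = |-3 - 5| = 8
|ay - by| = |7 - 8| = 1
|az - bz| = |-4 - (-13)| = 9
distance = (8 + 1 + 9) / 2 = 18 / 2 = 9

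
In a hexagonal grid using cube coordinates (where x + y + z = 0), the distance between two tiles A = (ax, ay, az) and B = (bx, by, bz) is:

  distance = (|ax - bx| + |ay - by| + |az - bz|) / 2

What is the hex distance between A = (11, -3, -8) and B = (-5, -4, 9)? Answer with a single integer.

Answer: 17

Derivation:
|ax - bx| = |11 - (-5)| = 16
|ay - by| = |-3 - (-4)| = 1
|az - bz| = |-8 - 9| = 17
distance = (16 + 1 + 17) / 2 = 34 / 2 = 17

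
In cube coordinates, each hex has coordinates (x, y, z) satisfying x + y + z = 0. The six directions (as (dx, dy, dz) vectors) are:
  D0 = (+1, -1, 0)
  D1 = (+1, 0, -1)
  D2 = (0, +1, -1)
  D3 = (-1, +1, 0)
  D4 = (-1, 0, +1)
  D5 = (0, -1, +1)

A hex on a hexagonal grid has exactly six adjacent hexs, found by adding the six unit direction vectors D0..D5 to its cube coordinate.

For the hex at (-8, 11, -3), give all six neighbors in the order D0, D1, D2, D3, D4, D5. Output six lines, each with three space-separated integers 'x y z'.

Answer: -7 10 -3
-7 11 -4
-8 12 -4
-9 12 -3
-9 11 -2
-8 10 -2

Derivation:
Center: (-8, 11, -3). Add each direction:
  D0: (-8, 11, -3) + (1, -1, 0) = (-7, 10, -3)
  D1: (-8, 11, -3) + (1, 0, -1) = (-7, 11, -4)
  D2: (-8, 11, -3) + (0, 1, -1) = (-8, 12, -4)
  D3: (-8, 11, -3) + (-1, 1, 0) = (-9, 12, -3)
  D4: (-8, 11, -3) + (-1, 0, 1) = (-9, 11, -2)
  D5: (-8, 11, -3) + (0, -1, 1) = (-8, 10, -2)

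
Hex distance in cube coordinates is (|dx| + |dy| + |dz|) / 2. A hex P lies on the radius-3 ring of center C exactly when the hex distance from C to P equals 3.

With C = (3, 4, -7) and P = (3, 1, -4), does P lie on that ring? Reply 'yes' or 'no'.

Answer: yes

Derivation:
|px - cx| = |3 - 3| = 0
|py - cy| = |1 - 4| = 3
|pz - cz| = |-4 - (-7)| = 3
distance = (0+3+3)/2 = 6/2 = 3
radius = 3; distance == radius -> yes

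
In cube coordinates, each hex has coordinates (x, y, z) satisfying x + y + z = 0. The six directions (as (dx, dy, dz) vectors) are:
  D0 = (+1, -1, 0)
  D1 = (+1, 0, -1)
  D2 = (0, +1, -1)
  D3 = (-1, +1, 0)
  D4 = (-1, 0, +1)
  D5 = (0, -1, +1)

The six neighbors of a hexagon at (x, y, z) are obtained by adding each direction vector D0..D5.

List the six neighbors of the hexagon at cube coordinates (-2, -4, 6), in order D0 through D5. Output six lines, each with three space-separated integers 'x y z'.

Center: (-2, -4, 6). Add each direction:
  D0: (-2, -4, 6) + (1, -1, 0) = (-1, -5, 6)
  D1: (-2, -4, 6) + (1, 0, -1) = (-1, -4, 5)
  D2: (-2, -4, 6) + (0, 1, -1) = (-2, -3, 5)
  D3: (-2, -4, 6) + (-1, 1, 0) = (-3, -3, 6)
  D4: (-2, -4, 6) + (-1, 0, 1) = (-3, -4, 7)
  D5: (-2, -4, 6) + (0, -1, 1) = (-2, -5, 7)

Answer: -1 -5 6
-1 -4 5
-2 -3 5
-3 -3 6
-3 -4 7
-2 -5 7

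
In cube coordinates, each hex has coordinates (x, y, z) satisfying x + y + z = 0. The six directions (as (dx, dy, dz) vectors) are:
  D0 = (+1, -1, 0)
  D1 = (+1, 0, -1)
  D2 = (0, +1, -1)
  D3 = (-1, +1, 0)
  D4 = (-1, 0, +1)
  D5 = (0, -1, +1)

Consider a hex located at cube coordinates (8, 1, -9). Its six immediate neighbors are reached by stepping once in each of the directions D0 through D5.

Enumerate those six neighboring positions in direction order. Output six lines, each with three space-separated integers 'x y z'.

Center: (8, 1, -9). Add each direction:
  D0: (8, 1, -9) + (1, -1, 0) = (9, 0, -9)
  D1: (8, 1, -9) + (1, 0, -1) = (9, 1, -10)
  D2: (8, 1, -9) + (0, 1, -1) = (8, 2, -10)
  D3: (8, 1, -9) + (-1, 1, 0) = (7, 2, -9)
  D4: (8, 1, -9) + (-1, 0, 1) = (7, 1, -8)
  D5: (8, 1, -9) + (0, -1, 1) = (8, 0, -8)

Answer: 9 0 -9
9 1 -10
8 2 -10
7 2 -9
7 1 -8
8 0 -8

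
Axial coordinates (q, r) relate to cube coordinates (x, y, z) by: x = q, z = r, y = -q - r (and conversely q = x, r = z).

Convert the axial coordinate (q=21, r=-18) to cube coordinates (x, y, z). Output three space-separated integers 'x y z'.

x = q = 21
z = r = -18
y = -x - z = -(21) - (-18) = -3

Answer: 21 -3 -18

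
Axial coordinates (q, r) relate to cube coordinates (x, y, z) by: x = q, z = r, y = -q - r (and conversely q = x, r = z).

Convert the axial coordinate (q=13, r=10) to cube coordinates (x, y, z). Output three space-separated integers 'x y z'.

x = q = 13
z = r = 10
y = -x - z = -(13) - (10) = -23

Answer: 13 -23 10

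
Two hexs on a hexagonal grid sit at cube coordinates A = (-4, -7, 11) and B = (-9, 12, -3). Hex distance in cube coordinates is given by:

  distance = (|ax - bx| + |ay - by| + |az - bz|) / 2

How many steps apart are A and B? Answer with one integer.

|ax - bx| = |-4 - (-9)| = 5
|ay - by| = |-7 - 12| = 19
|az - bz| = |11 - (-3)| = 14
distance = (5 + 19 + 14) / 2 = 38 / 2 = 19

Answer: 19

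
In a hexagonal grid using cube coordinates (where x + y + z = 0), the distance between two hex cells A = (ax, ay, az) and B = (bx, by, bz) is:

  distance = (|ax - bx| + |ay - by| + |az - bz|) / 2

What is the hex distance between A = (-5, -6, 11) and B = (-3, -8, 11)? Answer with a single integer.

Answer: 2

Derivation:
|ax - bx| = |-5 - (-3)| = 2
|ay - by| = |-6 - (-8)| = 2
|az - bz| = |11 - 11| = 0
distance = (2 + 2 + 0) / 2 = 4 / 2 = 2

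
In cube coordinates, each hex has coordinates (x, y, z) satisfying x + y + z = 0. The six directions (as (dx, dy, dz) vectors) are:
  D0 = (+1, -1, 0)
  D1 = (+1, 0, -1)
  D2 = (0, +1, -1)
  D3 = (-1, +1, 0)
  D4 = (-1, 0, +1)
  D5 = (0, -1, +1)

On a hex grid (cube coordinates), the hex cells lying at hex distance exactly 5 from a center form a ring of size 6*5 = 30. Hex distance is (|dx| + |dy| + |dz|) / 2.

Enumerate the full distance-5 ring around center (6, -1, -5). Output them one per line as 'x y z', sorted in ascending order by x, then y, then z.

Answer: 1 -1 0
1 0 -1
1 1 -2
1 2 -3
1 3 -4
1 4 -5
2 -2 0
2 4 -6
3 -3 0
3 4 -7
4 -4 0
4 4 -8
5 -5 0
5 4 -9
6 -6 0
6 4 -10
7 -6 -1
7 3 -10
8 -6 -2
8 2 -10
9 -6 -3
9 1 -10
10 -6 -4
10 0 -10
11 -6 -5
11 -5 -6
11 -4 -7
11 -3 -8
11 -2 -9
11 -1 -10

Derivation:
Walk ring at distance 5 from (6, -1, -5):
Start at center + D4*5 = (1, -1, 0)
  hex 0: (1, -1, 0)
  hex 1: (2, -2, 0)
  hex 2: (3, -3, 0)
  hex 3: (4, -4, 0)
  hex 4: (5, -5, 0)
  hex 5: (6, -6, 0)
  hex 6: (7, -6, -1)
  hex 7: (8, -6, -2)
  hex 8: (9, -6, -3)
  hex 9: (10, -6, -4)
  hex 10: (11, -6, -5)
  hex 11: (11, -5, -6)
  hex 12: (11, -4, -7)
  hex 13: (11, -3, -8)
  hex 14: (11, -2, -9)
  hex 15: (11, -1, -10)
  hex 16: (10, 0, -10)
  hex 17: (9, 1, -10)
  hex 18: (8, 2, -10)
  hex 19: (7, 3, -10)
  hex 20: (6, 4, -10)
  hex 21: (5, 4, -9)
  hex 22: (4, 4, -8)
  hex 23: (3, 4, -7)
  hex 24: (2, 4, -6)
  hex 25: (1, 4, -5)
  hex 26: (1, 3, -4)
  hex 27: (1, 2, -3)
  hex 28: (1, 1, -2)
  hex 29: (1, 0, -1)
Sorted: 30 hexes.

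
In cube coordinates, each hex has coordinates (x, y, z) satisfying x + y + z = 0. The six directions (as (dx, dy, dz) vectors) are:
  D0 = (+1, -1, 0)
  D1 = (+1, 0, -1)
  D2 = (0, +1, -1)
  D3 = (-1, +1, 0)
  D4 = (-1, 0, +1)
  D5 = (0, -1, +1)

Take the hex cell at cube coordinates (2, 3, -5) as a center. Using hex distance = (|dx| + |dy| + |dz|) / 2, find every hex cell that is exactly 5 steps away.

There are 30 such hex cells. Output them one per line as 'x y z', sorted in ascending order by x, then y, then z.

Walk ring at distance 5 from (2, 3, -5):
Start at center + D4*5 = (-3, 3, 0)
  hex 0: (-3, 3, 0)
  hex 1: (-2, 2, 0)
  hex 2: (-1, 1, 0)
  hex 3: (0, 0, 0)
  hex 4: (1, -1, 0)
  hex 5: (2, -2, 0)
  hex 6: (3, -2, -1)
  hex 7: (4, -2, -2)
  hex 8: (5, -2, -3)
  hex 9: (6, -2, -4)
  hex 10: (7, -2, -5)
  hex 11: (7, -1, -6)
  hex 12: (7, 0, -7)
  hex 13: (7, 1, -8)
  hex 14: (7, 2, -9)
  hex 15: (7, 3, -10)
  hex 16: (6, 4, -10)
  hex 17: (5, 5, -10)
  hex 18: (4, 6, -10)
  hex 19: (3, 7, -10)
  hex 20: (2, 8, -10)
  hex 21: (1, 8, -9)
  hex 22: (0, 8, -8)
  hex 23: (-1, 8, -7)
  hex 24: (-2, 8, -6)
  hex 25: (-3, 8, -5)
  hex 26: (-3, 7, -4)
  hex 27: (-3, 6, -3)
  hex 28: (-3, 5, -2)
  hex 29: (-3, 4, -1)
Sorted: 30 hexes.

Answer: -3 3 0
-3 4 -1
-3 5 -2
-3 6 -3
-3 7 -4
-3 8 -5
-2 2 0
-2 8 -6
-1 1 0
-1 8 -7
0 0 0
0 8 -8
1 -1 0
1 8 -9
2 -2 0
2 8 -10
3 -2 -1
3 7 -10
4 -2 -2
4 6 -10
5 -2 -3
5 5 -10
6 -2 -4
6 4 -10
7 -2 -5
7 -1 -6
7 0 -7
7 1 -8
7 2 -9
7 3 -10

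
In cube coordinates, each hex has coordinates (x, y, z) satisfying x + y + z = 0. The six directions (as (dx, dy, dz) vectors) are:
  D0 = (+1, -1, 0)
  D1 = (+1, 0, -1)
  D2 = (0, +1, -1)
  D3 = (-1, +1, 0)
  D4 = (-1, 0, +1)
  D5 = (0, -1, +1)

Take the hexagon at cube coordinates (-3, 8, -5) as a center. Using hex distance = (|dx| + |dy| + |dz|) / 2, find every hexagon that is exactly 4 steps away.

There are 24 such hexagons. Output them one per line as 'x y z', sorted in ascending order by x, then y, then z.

Answer: -7 8 -1
-7 9 -2
-7 10 -3
-7 11 -4
-7 12 -5
-6 7 -1
-6 12 -6
-5 6 -1
-5 12 -7
-4 5 -1
-4 12 -8
-3 4 -1
-3 12 -9
-2 4 -2
-2 11 -9
-1 4 -3
-1 10 -9
0 4 -4
0 9 -9
1 4 -5
1 5 -6
1 6 -7
1 7 -8
1 8 -9

Derivation:
Walk ring at distance 4 from (-3, 8, -5):
Start at center + D4*4 = (-7, 8, -1)
  hex 0: (-7, 8, -1)
  hex 1: (-6, 7, -1)
  hex 2: (-5, 6, -1)
  hex 3: (-4, 5, -1)
  hex 4: (-3, 4, -1)
  hex 5: (-2, 4, -2)
  hex 6: (-1, 4, -3)
  hex 7: (0, 4, -4)
  hex 8: (1, 4, -5)
  hex 9: (1, 5, -6)
  hex 10: (1, 6, -7)
  hex 11: (1, 7, -8)
  hex 12: (1, 8, -9)
  hex 13: (0, 9, -9)
  hex 14: (-1, 10, -9)
  hex 15: (-2, 11, -9)
  hex 16: (-3, 12, -9)
  hex 17: (-4, 12, -8)
  hex 18: (-5, 12, -7)
  hex 19: (-6, 12, -6)
  hex 20: (-7, 12, -5)
  hex 21: (-7, 11, -4)
  hex 22: (-7, 10, -3)
  hex 23: (-7, 9, -2)
Sorted: 24 hexes.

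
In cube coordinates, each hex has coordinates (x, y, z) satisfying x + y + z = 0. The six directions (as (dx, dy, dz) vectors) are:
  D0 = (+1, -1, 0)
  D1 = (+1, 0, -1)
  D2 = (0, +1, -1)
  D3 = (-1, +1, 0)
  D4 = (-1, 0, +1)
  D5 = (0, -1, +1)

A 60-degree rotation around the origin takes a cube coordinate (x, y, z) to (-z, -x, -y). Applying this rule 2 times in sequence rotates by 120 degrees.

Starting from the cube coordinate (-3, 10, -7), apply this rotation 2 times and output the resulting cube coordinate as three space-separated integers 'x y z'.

Answer: 10 -7 -3

Derivation:
Start: (-3, 10, -7)
Step 1: (-3, 10, -7) -> (-(-7), -(-3), -(10)) = (7, 3, -10)
Step 2: (7, 3, -10) -> (-(-10), -(7), -(3)) = (10, -7, -3)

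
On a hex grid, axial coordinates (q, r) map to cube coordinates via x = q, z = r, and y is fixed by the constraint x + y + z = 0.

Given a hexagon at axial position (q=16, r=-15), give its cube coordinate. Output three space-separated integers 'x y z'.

Answer: 16 -1 -15

Derivation:
x = q = 16
z = r = -15
y = -x - z = -(16) - (-15) = -1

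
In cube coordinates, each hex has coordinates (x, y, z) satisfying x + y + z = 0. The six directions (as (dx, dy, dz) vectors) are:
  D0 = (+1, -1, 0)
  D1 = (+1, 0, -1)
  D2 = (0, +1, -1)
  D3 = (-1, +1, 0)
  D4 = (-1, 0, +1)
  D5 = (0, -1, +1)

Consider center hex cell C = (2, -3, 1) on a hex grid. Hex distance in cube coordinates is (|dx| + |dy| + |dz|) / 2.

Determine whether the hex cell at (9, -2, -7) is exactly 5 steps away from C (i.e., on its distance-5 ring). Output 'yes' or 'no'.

Answer: no

Derivation:
|px - cx| = |9 - 2| = 7
|py - cy| = |-2 - (-3)| = 1
|pz - cz| = |-7 - 1| = 8
distance = (7+1+8)/2 = 16/2 = 8
radius = 5; distance != radius -> no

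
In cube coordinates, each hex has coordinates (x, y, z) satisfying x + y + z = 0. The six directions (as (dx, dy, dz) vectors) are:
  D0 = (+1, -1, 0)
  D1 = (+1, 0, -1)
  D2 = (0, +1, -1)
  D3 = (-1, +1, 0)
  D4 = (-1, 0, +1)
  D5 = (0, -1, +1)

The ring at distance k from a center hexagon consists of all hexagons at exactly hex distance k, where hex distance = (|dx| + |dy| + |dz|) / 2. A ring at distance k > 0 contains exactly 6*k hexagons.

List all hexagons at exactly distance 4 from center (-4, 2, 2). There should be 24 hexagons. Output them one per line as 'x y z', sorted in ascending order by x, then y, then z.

Walk ring at distance 4 from (-4, 2, 2):
Start at center + D4*4 = (-8, 2, 6)
  hex 0: (-8, 2, 6)
  hex 1: (-7, 1, 6)
  hex 2: (-6, 0, 6)
  hex 3: (-5, -1, 6)
  hex 4: (-4, -2, 6)
  hex 5: (-3, -2, 5)
  hex 6: (-2, -2, 4)
  hex 7: (-1, -2, 3)
  hex 8: (0, -2, 2)
  hex 9: (0, -1, 1)
  hex 10: (0, 0, 0)
  hex 11: (0, 1, -1)
  hex 12: (0, 2, -2)
  hex 13: (-1, 3, -2)
  hex 14: (-2, 4, -2)
  hex 15: (-3, 5, -2)
  hex 16: (-4, 6, -2)
  hex 17: (-5, 6, -1)
  hex 18: (-6, 6, 0)
  hex 19: (-7, 6, 1)
  hex 20: (-8, 6, 2)
  hex 21: (-8, 5, 3)
  hex 22: (-8, 4, 4)
  hex 23: (-8, 3, 5)
Sorted: 24 hexes.

Answer: -8 2 6
-8 3 5
-8 4 4
-8 5 3
-8 6 2
-7 1 6
-7 6 1
-6 0 6
-6 6 0
-5 -1 6
-5 6 -1
-4 -2 6
-4 6 -2
-3 -2 5
-3 5 -2
-2 -2 4
-2 4 -2
-1 -2 3
-1 3 -2
0 -2 2
0 -1 1
0 0 0
0 1 -1
0 2 -2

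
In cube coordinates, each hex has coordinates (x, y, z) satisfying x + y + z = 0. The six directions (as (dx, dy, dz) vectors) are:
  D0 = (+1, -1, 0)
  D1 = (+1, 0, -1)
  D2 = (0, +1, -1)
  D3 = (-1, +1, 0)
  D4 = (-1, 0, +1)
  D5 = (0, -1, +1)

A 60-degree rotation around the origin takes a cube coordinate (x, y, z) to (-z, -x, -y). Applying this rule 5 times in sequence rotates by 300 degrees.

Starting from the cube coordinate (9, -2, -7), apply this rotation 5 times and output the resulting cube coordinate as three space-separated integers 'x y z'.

Answer: 2 7 -9

Derivation:
Start: (9, -2, -7)
Step 1: (9, -2, -7) -> (-(-7), -(9), -(-2)) = (7, -9, 2)
Step 2: (7, -9, 2) -> (-(2), -(7), -(-9)) = (-2, -7, 9)
Step 3: (-2, -7, 9) -> (-(9), -(-2), -(-7)) = (-9, 2, 7)
Step 4: (-9, 2, 7) -> (-(7), -(-9), -(2)) = (-7, 9, -2)
Step 5: (-7, 9, -2) -> (-(-2), -(-7), -(9)) = (2, 7, -9)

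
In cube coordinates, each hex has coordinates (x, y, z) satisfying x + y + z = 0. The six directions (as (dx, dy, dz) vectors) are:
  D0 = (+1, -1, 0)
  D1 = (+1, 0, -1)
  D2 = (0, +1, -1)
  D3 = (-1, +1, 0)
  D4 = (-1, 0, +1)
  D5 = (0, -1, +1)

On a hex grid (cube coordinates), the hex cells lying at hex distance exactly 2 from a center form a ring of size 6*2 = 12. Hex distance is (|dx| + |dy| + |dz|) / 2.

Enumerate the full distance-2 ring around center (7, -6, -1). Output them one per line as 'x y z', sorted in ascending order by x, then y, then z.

Walk ring at distance 2 from (7, -6, -1):
Start at center + D4*2 = (5, -6, 1)
  hex 0: (5, -6, 1)
  hex 1: (6, -7, 1)
  hex 2: (7, -8, 1)
  hex 3: (8, -8, 0)
  hex 4: (9, -8, -1)
  hex 5: (9, -7, -2)
  hex 6: (9, -6, -3)
  hex 7: (8, -5, -3)
  hex 8: (7, -4, -3)
  hex 9: (6, -4, -2)
  hex 10: (5, -4, -1)
  hex 11: (5, -5, 0)
Sorted: 12 hexes.

Answer: 5 -6 1
5 -5 0
5 -4 -1
6 -7 1
6 -4 -2
7 -8 1
7 -4 -3
8 -8 0
8 -5 -3
9 -8 -1
9 -7 -2
9 -6 -3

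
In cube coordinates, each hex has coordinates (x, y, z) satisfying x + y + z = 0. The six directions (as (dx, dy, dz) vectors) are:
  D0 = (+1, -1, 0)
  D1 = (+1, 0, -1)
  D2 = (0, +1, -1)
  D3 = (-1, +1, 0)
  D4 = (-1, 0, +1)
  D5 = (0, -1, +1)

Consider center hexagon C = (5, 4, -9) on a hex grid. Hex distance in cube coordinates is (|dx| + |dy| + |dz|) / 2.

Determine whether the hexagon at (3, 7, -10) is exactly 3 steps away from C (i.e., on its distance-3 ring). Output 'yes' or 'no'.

|px - cx| = |3 - 5| = 2
|py - cy| = |7 - 4| = 3
|pz - cz| = |-10 - (-9)| = 1
distance = (2+3+1)/2 = 6/2 = 3
radius = 3; distance == radius -> yes

Answer: yes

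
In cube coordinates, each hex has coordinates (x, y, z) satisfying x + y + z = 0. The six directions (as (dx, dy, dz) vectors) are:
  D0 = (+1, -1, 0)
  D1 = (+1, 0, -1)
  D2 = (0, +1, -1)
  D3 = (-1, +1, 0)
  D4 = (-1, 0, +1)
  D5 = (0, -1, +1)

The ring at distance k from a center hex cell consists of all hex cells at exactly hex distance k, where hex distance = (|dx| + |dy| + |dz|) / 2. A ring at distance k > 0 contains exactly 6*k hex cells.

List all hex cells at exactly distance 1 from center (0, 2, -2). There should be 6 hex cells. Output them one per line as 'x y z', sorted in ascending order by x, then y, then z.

Answer: -1 2 -1
-1 3 -2
0 1 -1
0 3 -3
1 1 -2
1 2 -3

Derivation:
Walk ring at distance 1 from (0, 2, -2):
Start at center + D4*1 = (-1, 2, -1)
  hex 0: (-1, 2, -1)
  hex 1: (0, 1, -1)
  hex 2: (1, 1, -2)
  hex 3: (1, 2, -3)
  hex 4: (0, 3, -3)
  hex 5: (-1, 3, -2)
Sorted: 6 hexes.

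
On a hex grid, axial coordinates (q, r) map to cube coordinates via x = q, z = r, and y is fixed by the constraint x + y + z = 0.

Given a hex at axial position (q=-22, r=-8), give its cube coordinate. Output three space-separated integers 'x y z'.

x = q = -22
z = r = -8
y = -x - z = -(-22) - (-8) = 30

Answer: -22 30 -8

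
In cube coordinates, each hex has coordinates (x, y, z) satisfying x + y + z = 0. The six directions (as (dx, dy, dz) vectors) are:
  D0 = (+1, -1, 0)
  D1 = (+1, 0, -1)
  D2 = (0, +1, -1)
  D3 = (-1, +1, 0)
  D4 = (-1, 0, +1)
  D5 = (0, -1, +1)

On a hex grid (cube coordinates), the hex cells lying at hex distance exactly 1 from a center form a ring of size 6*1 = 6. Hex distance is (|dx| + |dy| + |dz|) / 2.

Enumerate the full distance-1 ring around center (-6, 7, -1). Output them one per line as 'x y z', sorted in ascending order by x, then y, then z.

Answer: -7 7 0
-7 8 -1
-6 6 0
-6 8 -2
-5 6 -1
-5 7 -2

Derivation:
Walk ring at distance 1 from (-6, 7, -1):
Start at center + D4*1 = (-7, 7, 0)
  hex 0: (-7, 7, 0)
  hex 1: (-6, 6, 0)
  hex 2: (-5, 6, -1)
  hex 3: (-5, 7, -2)
  hex 4: (-6, 8, -2)
  hex 5: (-7, 8, -1)
Sorted: 6 hexes.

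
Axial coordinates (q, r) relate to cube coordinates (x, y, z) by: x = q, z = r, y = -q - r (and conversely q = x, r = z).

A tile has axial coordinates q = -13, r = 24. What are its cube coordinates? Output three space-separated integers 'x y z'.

Answer: -13 -11 24

Derivation:
x = q = -13
z = r = 24
y = -x - z = -(-13) - (24) = -11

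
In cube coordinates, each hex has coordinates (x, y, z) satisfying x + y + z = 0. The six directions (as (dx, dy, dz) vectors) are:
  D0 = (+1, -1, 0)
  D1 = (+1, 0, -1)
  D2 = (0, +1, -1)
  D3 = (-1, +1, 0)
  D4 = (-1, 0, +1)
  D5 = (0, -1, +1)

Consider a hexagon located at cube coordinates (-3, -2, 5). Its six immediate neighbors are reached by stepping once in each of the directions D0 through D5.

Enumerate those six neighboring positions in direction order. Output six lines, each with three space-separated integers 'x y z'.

Center: (-3, -2, 5). Add each direction:
  D0: (-3, -2, 5) + (1, -1, 0) = (-2, -3, 5)
  D1: (-3, -2, 5) + (1, 0, -1) = (-2, -2, 4)
  D2: (-3, -2, 5) + (0, 1, -1) = (-3, -1, 4)
  D3: (-3, -2, 5) + (-1, 1, 0) = (-4, -1, 5)
  D4: (-3, -2, 5) + (-1, 0, 1) = (-4, -2, 6)
  D5: (-3, -2, 5) + (0, -1, 1) = (-3, -3, 6)

Answer: -2 -3 5
-2 -2 4
-3 -1 4
-4 -1 5
-4 -2 6
-3 -3 6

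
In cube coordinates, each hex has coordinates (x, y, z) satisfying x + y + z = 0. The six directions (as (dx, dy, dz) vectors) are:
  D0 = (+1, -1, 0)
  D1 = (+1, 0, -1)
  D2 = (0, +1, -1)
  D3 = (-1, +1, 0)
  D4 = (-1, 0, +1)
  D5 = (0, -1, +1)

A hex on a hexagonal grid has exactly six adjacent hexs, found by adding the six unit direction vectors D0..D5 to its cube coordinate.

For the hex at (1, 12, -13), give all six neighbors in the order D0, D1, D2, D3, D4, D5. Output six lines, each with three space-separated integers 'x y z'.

Center: (1, 12, -13). Add each direction:
  D0: (1, 12, -13) + (1, -1, 0) = (2, 11, -13)
  D1: (1, 12, -13) + (1, 0, -1) = (2, 12, -14)
  D2: (1, 12, -13) + (0, 1, -1) = (1, 13, -14)
  D3: (1, 12, -13) + (-1, 1, 0) = (0, 13, -13)
  D4: (1, 12, -13) + (-1, 0, 1) = (0, 12, -12)
  D5: (1, 12, -13) + (0, -1, 1) = (1, 11, -12)

Answer: 2 11 -13
2 12 -14
1 13 -14
0 13 -13
0 12 -12
1 11 -12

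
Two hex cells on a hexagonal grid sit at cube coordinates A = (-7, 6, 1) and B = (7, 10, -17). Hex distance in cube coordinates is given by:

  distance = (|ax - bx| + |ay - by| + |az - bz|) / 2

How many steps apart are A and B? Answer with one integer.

Answer: 18

Derivation:
|ax - bx| = |-7 - 7| = 14
|ay - by| = |6 - 10| = 4
|az - bz| = |1 - (-17)| = 18
distance = (14 + 4 + 18) / 2 = 36 / 2 = 18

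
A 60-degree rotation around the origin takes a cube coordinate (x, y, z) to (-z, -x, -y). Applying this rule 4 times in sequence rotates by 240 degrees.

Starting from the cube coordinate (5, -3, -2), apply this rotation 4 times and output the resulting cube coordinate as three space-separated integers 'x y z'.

Answer: -2 5 -3

Derivation:
Start: (5, -3, -2)
Step 1: (5, -3, -2) -> (-(-2), -(5), -(-3)) = (2, -5, 3)
Step 2: (2, -5, 3) -> (-(3), -(2), -(-5)) = (-3, -2, 5)
Step 3: (-3, -2, 5) -> (-(5), -(-3), -(-2)) = (-5, 3, 2)
Step 4: (-5, 3, 2) -> (-(2), -(-5), -(3)) = (-2, 5, -3)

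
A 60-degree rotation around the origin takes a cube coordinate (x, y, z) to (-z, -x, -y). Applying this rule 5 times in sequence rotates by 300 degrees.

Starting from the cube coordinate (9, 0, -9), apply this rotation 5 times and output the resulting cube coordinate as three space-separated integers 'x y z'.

Answer: 0 9 -9

Derivation:
Start: (9, 0, -9)
Step 1: (9, 0, -9) -> (-(-9), -(9), -(0)) = (9, -9, 0)
Step 2: (9, -9, 0) -> (-(0), -(9), -(-9)) = (0, -9, 9)
Step 3: (0, -9, 9) -> (-(9), -(0), -(-9)) = (-9, 0, 9)
Step 4: (-9, 0, 9) -> (-(9), -(-9), -(0)) = (-9, 9, 0)
Step 5: (-9, 9, 0) -> (-(0), -(-9), -(9)) = (0, 9, -9)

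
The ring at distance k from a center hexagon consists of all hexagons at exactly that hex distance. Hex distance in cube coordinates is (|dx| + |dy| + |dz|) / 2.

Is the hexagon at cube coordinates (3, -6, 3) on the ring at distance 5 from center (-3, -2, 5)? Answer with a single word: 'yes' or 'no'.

Answer: no

Derivation:
|px - cx| = |3 - (-3)| = 6
|py - cy| = |-6 - (-2)| = 4
|pz - cz| = |3 - 5| = 2
distance = (6+4+2)/2 = 12/2 = 6
radius = 5; distance != radius -> no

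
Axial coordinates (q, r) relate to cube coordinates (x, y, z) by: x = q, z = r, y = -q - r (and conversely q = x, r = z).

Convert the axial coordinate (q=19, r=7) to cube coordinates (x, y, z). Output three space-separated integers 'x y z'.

Answer: 19 -26 7

Derivation:
x = q = 19
z = r = 7
y = -x - z = -(19) - (7) = -26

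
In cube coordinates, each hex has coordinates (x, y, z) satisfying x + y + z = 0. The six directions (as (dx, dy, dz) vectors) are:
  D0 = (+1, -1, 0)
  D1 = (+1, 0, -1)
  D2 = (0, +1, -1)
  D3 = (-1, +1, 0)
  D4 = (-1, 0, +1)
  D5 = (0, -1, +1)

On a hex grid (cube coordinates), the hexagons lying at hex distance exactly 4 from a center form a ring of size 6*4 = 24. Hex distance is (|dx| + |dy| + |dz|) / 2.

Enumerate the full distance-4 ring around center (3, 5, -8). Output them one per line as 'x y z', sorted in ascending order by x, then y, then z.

Answer: -1 5 -4
-1 6 -5
-1 7 -6
-1 8 -7
-1 9 -8
0 4 -4
0 9 -9
1 3 -4
1 9 -10
2 2 -4
2 9 -11
3 1 -4
3 9 -12
4 1 -5
4 8 -12
5 1 -6
5 7 -12
6 1 -7
6 6 -12
7 1 -8
7 2 -9
7 3 -10
7 4 -11
7 5 -12

Derivation:
Walk ring at distance 4 from (3, 5, -8):
Start at center + D4*4 = (-1, 5, -4)
  hex 0: (-1, 5, -4)
  hex 1: (0, 4, -4)
  hex 2: (1, 3, -4)
  hex 3: (2, 2, -4)
  hex 4: (3, 1, -4)
  hex 5: (4, 1, -5)
  hex 6: (5, 1, -6)
  hex 7: (6, 1, -7)
  hex 8: (7, 1, -8)
  hex 9: (7, 2, -9)
  hex 10: (7, 3, -10)
  hex 11: (7, 4, -11)
  hex 12: (7, 5, -12)
  hex 13: (6, 6, -12)
  hex 14: (5, 7, -12)
  hex 15: (4, 8, -12)
  hex 16: (3, 9, -12)
  hex 17: (2, 9, -11)
  hex 18: (1, 9, -10)
  hex 19: (0, 9, -9)
  hex 20: (-1, 9, -8)
  hex 21: (-1, 8, -7)
  hex 22: (-1, 7, -6)
  hex 23: (-1, 6, -5)
Sorted: 24 hexes.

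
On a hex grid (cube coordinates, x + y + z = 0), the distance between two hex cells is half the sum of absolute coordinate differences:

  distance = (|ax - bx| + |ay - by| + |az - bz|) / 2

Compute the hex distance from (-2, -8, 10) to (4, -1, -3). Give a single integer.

Answer: 13

Derivation:
|ax - bx| = |-2 - 4| = 6
|ay - by| = |-8 - (-1)| = 7
|az - bz| = |10 - (-3)| = 13
distance = (6 + 7 + 13) / 2 = 26 / 2 = 13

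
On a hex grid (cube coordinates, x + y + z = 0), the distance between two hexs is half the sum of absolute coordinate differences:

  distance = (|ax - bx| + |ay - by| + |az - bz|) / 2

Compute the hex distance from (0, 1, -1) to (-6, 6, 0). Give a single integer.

Answer: 6

Derivation:
|ax - bx| = |0 - (-6)| = 6
|ay - by| = |1 - 6| = 5
|az - bz| = |-1 - 0| = 1
distance = (6 + 5 + 1) / 2 = 12 / 2 = 6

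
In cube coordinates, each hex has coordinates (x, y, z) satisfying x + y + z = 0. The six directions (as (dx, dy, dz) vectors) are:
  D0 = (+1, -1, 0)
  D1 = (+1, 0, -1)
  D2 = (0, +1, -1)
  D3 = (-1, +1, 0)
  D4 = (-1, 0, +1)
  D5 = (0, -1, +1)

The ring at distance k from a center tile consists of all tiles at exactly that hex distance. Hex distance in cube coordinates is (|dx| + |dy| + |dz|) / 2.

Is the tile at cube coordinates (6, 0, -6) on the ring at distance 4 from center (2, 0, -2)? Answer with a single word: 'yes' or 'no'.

Answer: yes

Derivation:
|px - cx| = |6 - 2| = 4
|py - cy| = |0 - 0| = 0
|pz - cz| = |-6 - (-2)| = 4
distance = (4+0+4)/2 = 8/2 = 4
radius = 4; distance == radius -> yes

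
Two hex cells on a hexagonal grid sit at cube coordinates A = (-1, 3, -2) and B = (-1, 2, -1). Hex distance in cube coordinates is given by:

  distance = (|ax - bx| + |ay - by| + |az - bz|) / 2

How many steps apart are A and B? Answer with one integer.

|ax - bx| = |-1 - (-1)| = 0
|ay - by| = |3 - 2| = 1
|az - bz| = |-2 - (-1)| = 1
distance = (0 + 1 + 1) / 2 = 2 / 2 = 1

Answer: 1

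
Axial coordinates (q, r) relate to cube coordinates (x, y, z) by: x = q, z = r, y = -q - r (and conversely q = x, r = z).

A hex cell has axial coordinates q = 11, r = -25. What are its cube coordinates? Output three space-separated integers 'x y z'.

Answer: 11 14 -25

Derivation:
x = q = 11
z = r = -25
y = -x - z = -(11) - (-25) = 14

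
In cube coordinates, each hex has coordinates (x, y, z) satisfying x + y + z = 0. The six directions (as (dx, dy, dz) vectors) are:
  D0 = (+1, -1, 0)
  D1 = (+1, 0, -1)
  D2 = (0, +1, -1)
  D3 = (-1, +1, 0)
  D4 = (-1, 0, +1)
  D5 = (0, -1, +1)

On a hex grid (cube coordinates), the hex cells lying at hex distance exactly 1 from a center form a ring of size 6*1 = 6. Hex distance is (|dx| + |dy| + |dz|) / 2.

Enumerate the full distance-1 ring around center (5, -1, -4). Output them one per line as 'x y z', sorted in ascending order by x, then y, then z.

Walk ring at distance 1 from (5, -1, -4):
Start at center + D4*1 = (4, -1, -3)
  hex 0: (4, -1, -3)
  hex 1: (5, -2, -3)
  hex 2: (6, -2, -4)
  hex 3: (6, -1, -5)
  hex 4: (5, 0, -5)
  hex 5: (4, 0, -4)
Sorted: 6 hexes.

Answer: 4 -1 -3
4 0 -4
5 -2 -3
5 0 -5
6 -2 -4
6 -1 -5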